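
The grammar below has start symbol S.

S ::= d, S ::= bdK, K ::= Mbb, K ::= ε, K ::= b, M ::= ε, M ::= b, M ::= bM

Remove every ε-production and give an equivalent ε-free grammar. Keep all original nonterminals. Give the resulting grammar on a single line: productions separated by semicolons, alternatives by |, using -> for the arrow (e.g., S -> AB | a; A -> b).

Nullable set: {K, M}.
S -> bdK: K nullable, giving bd | bdK.
Drop K -> ε.
K -> Mbb: M nullable, giving Mbb | bb.
Drop M -> ε.
M -> bM: M nullable, giving b | bM.
Unchanged (no nullable symbols): S -> d; K -> b; M -> b.

S -> d | bd | bdK; K -> b | bb | Mbb; M -> b | bM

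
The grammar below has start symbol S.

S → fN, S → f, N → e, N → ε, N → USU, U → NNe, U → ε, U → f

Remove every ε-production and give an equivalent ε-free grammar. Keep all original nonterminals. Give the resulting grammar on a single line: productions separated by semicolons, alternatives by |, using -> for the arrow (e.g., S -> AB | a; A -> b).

S -> f | fN; N -> S | e | SU | US | USU; U -> e | f | Ne | NNe

Nullable set: {N, U}.
S -> fN: N nullable, giving f | fN.
Drop N -> ε.
N -> USU: U, U nullable, giving S | SU | US | USU.
Drop U -> ε.
U -> NNe: N, N nullable, giving NNe | Ne | e.
Unchanged (no nullable symbols): S -> f; N -> e; U -> f.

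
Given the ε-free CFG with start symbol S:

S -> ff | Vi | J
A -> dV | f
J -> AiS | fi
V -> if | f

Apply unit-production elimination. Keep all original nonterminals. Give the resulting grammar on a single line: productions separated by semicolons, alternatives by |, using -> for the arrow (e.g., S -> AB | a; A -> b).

Unit productions: S->J.
Unit pairs (A ⇒* B via units): (S,J).
S: inherits non-unit rules of {J, S} → AiS | Vi | ff | fi.
A: inherits non-unit rules of {A} → dV | f.
J: inherits non-unit rules of {J} → AiS | fi.
V: inherits non-unit rules of {V} → f | if.

S -> Vi | ff | fi | AiS; A -> f | dV; J -> fi | AiS; V -> f | if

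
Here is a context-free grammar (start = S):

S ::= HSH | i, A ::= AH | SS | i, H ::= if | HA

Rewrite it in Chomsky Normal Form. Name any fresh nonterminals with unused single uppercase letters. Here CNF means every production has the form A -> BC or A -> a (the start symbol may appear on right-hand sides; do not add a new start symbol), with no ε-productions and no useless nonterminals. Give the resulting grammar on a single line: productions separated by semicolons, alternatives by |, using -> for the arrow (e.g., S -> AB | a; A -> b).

No ε-productions.
No unit productions to eliminate.
TERM: introduce C -> f, B -> i and substitute in every rule of length ≥2.
BIN: S -> HSH becomes S -> HD, D -> SH.

S -> i | HD; A -> i | AH | SS; B -> i; C -> f; D -> SH; H -> BC | HA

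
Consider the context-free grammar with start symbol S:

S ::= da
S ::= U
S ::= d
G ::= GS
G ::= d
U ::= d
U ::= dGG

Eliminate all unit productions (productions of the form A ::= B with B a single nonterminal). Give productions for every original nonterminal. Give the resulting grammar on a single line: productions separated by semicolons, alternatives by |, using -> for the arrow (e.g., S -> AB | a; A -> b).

S -> d | da | dGG; G -> d | GS; U -> d | dGG

Unit productions: S->U.
Unit pairs (A ⇒* B via units): (S,U).
S: inherits non-unit rules of {S, U} → d | dGG | da.
G: inherits non-unit rules of {G} → GS | d.
U: inherits non-unit rules of {U} → d | dGG.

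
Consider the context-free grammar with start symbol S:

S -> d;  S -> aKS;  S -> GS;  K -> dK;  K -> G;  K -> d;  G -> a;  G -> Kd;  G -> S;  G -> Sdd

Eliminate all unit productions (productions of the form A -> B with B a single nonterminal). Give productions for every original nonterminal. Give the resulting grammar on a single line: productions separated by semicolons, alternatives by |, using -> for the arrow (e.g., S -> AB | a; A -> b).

Unit productions: G->S, K->G.
Unit pairs (A ⇒* B via units): (G,S), (K,G), (K,S).
S: inherits non-unit rules of {S} → GS | aKS | d.
G: inherits non-unit rules of {G, S} → GS | Kd | Sdd | a | aKS | d.
K: inherits non-unit rules of {G, K, S} → GS | Kd | Sdd | a | aKS | d | dK.

S -> d | GS | aKS; G -> a | d | GS | Kd | Sdd | aKS; K -> a | d | GS | Kd | dK | Sdd | aKS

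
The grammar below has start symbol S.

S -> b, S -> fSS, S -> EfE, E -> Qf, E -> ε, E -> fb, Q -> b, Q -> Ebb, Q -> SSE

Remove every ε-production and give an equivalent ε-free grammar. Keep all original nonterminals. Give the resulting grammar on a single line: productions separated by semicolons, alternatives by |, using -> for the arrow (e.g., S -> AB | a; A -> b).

Nullable set: {E}.
S -> EfE: E, E nullable, giving Ef | EfE | f | fE.
Drop E -> ε.
Q -> Ebb: E nullable, giving Ebb | bb.
Q -> SSE: E nullable, giving SS | SSE.
Unchanged (no nullable symbols): S -> b; S -> fSS; E -> Qf; E -> fb; Q -> b.

S -> b | f | Ef | fE | EfE | fSS; E -> Qf | fb; Q -> b | SS | bb | Ebb | SSE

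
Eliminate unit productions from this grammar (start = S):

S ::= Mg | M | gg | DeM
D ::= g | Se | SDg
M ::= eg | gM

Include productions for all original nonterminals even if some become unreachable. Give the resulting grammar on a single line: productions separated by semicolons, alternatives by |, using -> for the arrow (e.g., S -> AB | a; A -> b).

Unit productions: S->M.
Unit pairs (A ⇒* B via units): (S,M).
S: inherits non-unit rules of {M, S} → DeM | Mg | eg | gM | gg.
D: inherits non-unit rules of {D} → SDg | Se | g.
M: inherits non-unit rules of {M} → eg | gM.

S -> Mg | eg | gM | gg | DeM; D -> g | Se | SDg; M -> eg | gM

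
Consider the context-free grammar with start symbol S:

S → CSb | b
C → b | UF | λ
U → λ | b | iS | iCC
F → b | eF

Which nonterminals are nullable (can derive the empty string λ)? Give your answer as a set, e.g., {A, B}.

Directly nullable (have an ε-rule): {C, U}.
Not nullable: F, S — each has a terminal in every rule's right-hand side or depends on a non-nullable symbol.

{C, U}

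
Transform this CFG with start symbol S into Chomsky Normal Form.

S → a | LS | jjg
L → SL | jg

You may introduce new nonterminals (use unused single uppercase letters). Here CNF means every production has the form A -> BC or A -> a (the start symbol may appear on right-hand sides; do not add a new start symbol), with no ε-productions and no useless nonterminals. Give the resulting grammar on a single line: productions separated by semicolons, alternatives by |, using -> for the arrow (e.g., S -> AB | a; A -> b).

No ε-productions.
No unit productions to eliminate.
TERM: introduce B -> g, A -> j and substitute in every rule of length ≥2.
BIN: S -> AAB becomes S -> AC, C -> AB.

S -> a | AC | LS; A -> j; B -> g; C -> AB; L -> AB | SL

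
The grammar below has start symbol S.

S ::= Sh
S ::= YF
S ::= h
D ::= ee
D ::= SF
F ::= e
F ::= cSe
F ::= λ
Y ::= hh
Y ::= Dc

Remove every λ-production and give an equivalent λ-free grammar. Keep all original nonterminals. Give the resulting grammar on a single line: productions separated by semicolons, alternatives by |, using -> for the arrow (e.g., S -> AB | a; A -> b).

Nullable set: {F}.
S -> YF: F nullable, giving Y | YF.
D -> SF: F nullable, giving S | SF.
Drop F -> λ.
Unchanged (no nullable symbols): S -> Sh; S -> h; D -> ee; F -> cSe; F -> e; Y -> Dc; Y -> hh.

S -> Y | h | Sh | YF; D -> S | SF | ee; F -> e | cSe; Y -> Dc | hh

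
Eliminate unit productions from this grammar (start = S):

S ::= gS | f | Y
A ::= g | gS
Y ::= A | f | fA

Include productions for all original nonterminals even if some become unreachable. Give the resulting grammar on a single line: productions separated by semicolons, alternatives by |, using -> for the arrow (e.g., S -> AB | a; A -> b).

S -> f | g | fA | gS; A -> g | gS; Y -> f | g | fA | gS

Unit productions: S->Y, Y->A.
Unit pairs (A ⇒* B via units): (S,A), (S,Y), (Y,A).
S: inherits non-unit rules of {A, S, Y} → f | fA | g | gS.
A: inherits non-unit rules of {A} → g | gS.
Y: inherits non-unit rules of {A, Y} → f | fA | g | gS.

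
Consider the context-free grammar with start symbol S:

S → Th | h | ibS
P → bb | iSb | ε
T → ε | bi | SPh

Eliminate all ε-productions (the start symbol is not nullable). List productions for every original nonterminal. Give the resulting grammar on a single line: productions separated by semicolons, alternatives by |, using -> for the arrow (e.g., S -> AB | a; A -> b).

S -> h | Th | ibS; P -> bb | iSb; T -> Sh | bi | SPh

Nullable set: {P, T}.
S -> Th: T nullable, giving Th | h.
Drop P -> ε.
Drop T -> ε.
T -> SPh: P nullable, giving SPh | Sh.
Unchanged (no nullable symbols): S -> h; S -> ibS; P -> bb; P -> iSb; T -> bi.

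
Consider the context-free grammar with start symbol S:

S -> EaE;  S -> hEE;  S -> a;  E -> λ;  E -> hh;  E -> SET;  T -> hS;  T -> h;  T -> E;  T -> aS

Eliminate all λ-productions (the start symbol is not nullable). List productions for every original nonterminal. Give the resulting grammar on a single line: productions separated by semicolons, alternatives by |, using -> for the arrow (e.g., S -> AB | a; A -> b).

S -> a | h | Ea | aE | hE | EaE | hEE; E -> S | SE | ST | hh | SET; T -> E | h | aS | hS

Nullable set: {E, T}.
S -> EaE: E, E nullable, giving Ea | EaE | a | aE.
S -> hEE: E, E nullable, giving h | hE | hEE.
Drop E -> λ.
E -> SET: E, T nullable, giving S | SE | SET | ST.
T -> E: E nullable, giving E.
Unchanged (no nullable symbols): S -> a; E -> hh; T -> aS; T -> h; T -> hS.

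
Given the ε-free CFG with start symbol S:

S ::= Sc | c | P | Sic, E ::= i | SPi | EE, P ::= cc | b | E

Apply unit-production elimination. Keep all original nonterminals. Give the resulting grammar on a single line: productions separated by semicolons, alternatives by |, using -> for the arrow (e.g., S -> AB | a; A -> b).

S -> b | c | i | EE | Sc | cc | SPi | Sic; E -> i | EE | SPi; P -> b | i | EE | cc | SPi

Unit productions: P->E, S->P.
Unit pairs (A ⇒* B via units): (P,E), (S,E), (S,P).
S: inherits non-unit rules of {E, P, S} → EE | SPi | Sc | Sic | b | c | cc | i.
E: inherits non-unit rules of {E} → EE | SPi | i.
P: inherits non-unit rules of {E, P} → EE | SPi | b | cc | i.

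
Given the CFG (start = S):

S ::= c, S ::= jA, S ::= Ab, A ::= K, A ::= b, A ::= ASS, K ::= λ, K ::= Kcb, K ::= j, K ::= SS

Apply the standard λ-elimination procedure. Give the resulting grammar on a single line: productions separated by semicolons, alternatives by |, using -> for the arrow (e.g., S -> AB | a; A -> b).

S -> b | c | j | Ab | jA; A -> K | b | SS | ASS; K -> j | SS | cb | Kcb

Nullable set: {A, K}.
S -> Ab: A nullable, giving Ab | b.
S -> jA: A nullable, giving j | jA.
A -> ASS: A nullable, giving ASS | SS.
A -> K: K nullable, giving K.
Drop K -> λ.
K -> Kcb: K nullable, giving Kcb | cb.
Unchanged (no nullable symbols): S -> c; A -> b; K -> SS; K -> j.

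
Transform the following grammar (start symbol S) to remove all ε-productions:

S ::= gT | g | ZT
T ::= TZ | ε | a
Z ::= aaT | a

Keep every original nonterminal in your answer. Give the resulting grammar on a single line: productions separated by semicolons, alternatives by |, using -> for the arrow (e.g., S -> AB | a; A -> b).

S -> Z | g | ZT | gT; T -> Z | a | TZ; Z -> a | aa | aaT

Nullable set: {T}.
S -> ZT: T nullable, giving Z | ZT.
S -> gT: T nullable, giving g | gT.
Drop T -> ε.
T -> TZ: T nullable, giving TZ | Z.
Z -> aaT: T nullable, giving aa | aaT.
Unchanged (no nullable symbols): S -> g; T -> a; Z -> a.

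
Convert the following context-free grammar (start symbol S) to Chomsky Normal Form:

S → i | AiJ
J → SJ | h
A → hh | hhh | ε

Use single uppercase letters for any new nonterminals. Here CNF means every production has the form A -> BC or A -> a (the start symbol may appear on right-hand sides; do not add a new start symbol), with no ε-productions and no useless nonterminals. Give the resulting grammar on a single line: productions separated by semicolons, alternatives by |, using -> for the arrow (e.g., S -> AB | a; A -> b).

S -> i | AE | CJ; A -> BB | BD; B -> h; C -> i; D -> BB; E -> CJ; J -> h | SJ

Nullable: {A}; after ε-elimination: S -> i | iJ | AiJ; A -> hh | hhh; J -> h | SJ.
No unit productions to eliminate.
TERM: introduce B -> h, C -> i and substitute in every rule of length ≥2.
BIN: A -> BBB becomes A -> BD, D -> BB; S -> ACJ becomes S -> AE, E -> CJ.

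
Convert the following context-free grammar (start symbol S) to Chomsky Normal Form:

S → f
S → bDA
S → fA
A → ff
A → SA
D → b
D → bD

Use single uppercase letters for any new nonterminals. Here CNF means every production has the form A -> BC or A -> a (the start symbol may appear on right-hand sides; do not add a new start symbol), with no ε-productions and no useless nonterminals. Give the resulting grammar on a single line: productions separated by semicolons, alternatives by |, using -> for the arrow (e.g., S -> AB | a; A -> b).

No ε-productions.
No unit productions to eliminate.
TERM: introduce C -> b, B -> f and substitute in every rule of length ≥2.
BIN: S -> CDA becomes S -> CE, E -> DA.

S -> f | BA | CE; A -> BB | SA; B -> f; C -> b; D -> b | CD; E -> DA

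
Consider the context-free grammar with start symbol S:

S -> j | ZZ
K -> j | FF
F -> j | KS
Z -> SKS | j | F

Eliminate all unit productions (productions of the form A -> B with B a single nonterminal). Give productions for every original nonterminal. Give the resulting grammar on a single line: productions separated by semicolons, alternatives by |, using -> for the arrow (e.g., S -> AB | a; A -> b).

S -> j | ZZ; F -> j | KS; K -> j | FF; Z -> j | KS | SKS

Unit productions: Z->F.
Unit pairs (A ⇒* B via units): (Z,F).
S: inherits non-unit rules of {S} → ZZ | j.
F: inherits non-unit rules of {F} → KS | j.
K: inherits non-unit rules of {K} → FF | j.
Z: inherits non-unit rules of {F, Z} → KS | SKS | j.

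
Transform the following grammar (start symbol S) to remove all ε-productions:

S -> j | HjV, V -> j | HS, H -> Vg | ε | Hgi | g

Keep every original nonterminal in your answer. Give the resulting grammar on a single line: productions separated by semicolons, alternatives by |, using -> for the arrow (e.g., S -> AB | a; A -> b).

Nullable set: {H}.
S -> HjV: H nullable, giving HjV | jV.
Drop H -> ε.
H -> Hgi: H nullable, giving Hgi | gi.
V -> HS: H nullable, giving HS | S.
Unchanged (no nullable symbols): S -> j; H -> Vg; H -> g; V -> j.

S -> j | jV | HjV; H -> g | Vg | gi | Hgi; V -> S | j | HS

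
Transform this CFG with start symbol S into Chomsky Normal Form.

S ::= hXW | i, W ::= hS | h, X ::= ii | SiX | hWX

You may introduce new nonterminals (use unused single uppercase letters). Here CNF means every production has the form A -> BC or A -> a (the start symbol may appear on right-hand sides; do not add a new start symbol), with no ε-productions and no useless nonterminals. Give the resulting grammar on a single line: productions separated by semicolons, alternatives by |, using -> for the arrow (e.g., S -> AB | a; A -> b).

No ε-productions.
No unit productions to eliminate.
TERM: introduce A -> h, B -> i and substitute in every rule of length ≥2.
BIN: S -> AXW becomes S -> AC, C -> XW; X -> AWX becomes X -> AD, D -> WX; X -> SBX becomes X -> SE, E -> BX.

S -> i | AC; A -> h; B -> i; C -> XW; D -> WX; E -> BX; W -> h | AS; X -> AD | BB | SE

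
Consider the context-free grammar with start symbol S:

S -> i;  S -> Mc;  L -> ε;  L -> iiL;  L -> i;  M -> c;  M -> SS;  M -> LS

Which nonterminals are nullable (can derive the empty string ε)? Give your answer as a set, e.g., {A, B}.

Directly nullable (have an ε-rule): {L}.
Not nullable: M, S — each has a terminal in every rule's right-hand side or depends on a non-nullable symbol.

{L}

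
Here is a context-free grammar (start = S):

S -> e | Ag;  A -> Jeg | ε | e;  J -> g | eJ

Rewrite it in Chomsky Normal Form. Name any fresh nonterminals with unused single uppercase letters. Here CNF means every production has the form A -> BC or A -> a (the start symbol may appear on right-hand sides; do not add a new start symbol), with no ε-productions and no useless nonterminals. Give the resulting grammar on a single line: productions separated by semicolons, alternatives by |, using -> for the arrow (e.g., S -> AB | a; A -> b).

S -> e | g | AC; A -> e | JD; B -> e; C -> g; D -> BC; J -> g | BJ

Nullable: {A}; after ε-elimination: S -> e | g | Ag; A -> e | Jeg; J -> g | eJ.
No unit productions to eliminate.
TERM: introduce B -> e, C -> g and substitute in every rule of length ≥2.
BIN: A -> JBC becomes A -> JD, D -> BC.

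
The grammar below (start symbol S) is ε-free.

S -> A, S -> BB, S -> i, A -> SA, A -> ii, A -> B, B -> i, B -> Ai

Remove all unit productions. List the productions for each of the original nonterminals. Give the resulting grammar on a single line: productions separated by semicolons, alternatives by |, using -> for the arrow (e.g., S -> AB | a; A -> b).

S -> i | Ai | BB | SA | ii; A -> i | Ai | SA | ii; B -> i | Ai

Unit productions: A->B, S->A.
Unit pairs (A ⇒* B via units): (A,B), (S,A), (S,B).
S: inherits non-unit rules of {A, B, S} → Ai | BB | SA | i | ii.
A: inherits non-unit rules of {A, B} → Ai | SA | i | ii.
B: inherits non-unit rules of {B} → Ai | i.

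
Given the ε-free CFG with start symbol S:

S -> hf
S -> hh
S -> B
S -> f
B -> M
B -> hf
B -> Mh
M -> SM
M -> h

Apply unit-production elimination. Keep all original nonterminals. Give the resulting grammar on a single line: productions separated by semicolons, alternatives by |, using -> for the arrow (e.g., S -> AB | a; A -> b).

S -> f | h | Mh | SM | hf | hh; B -> h | Mh | SM | hf; M -> h | SM

Unit productions: B->M, S->B.
Unit pairs (A ⇒* B via units): (B,M), (S,B), (S,M).
S: inherits non-unit rules of {B, M, S} → Mh | SM | f | h | hf | hh.
B: inherits non-unit rules of {B, M} → Mh | SM | h | hf.
M: inherits non-unit rules of {M} → SM | h.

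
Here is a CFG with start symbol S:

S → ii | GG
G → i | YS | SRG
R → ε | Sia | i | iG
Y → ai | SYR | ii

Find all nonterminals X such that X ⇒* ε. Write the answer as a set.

{R}

Directly nullable (have an ε-rule): {R}.
Not nullable: G, S, Y — each has a terminal in every rule's right-hand side or depends on a non-nullable symbol.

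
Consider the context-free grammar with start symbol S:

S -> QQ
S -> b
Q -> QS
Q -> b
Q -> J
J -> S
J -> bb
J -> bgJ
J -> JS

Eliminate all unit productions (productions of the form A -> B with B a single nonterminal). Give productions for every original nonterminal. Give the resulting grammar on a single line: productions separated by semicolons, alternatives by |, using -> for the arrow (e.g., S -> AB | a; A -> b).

Unit productions: J->S, Q->J.
Unit pairs (A ⇒* B via units): (J,S), (Q,J), (Q,S).
S: inherits non-unit rules of {S} → QQ | b.
J: inherits non-unit rules of {J, S} → JS | QQ | b | bb | bgJ.
Q: inherits non-unit rules of {J, Q, S} → JS | QQ | QS | b | bb | bgJ.

S -> b | QQ; J -> b | JS | QQ | bb | bgJ; Q -> b | JS | QQ | QS | bb | bgJ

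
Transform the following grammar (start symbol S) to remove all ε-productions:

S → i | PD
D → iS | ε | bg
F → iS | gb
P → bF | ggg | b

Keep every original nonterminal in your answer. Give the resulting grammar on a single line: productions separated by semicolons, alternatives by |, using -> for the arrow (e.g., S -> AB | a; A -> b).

S -> P | i | PD; D -> bg | iS; F -> gb | iS; P -> b | bF | ggg

Nullable set: {D}.
S -> PD: D nullable, giving P | PD.
Drop D -> ε.
Unchanged (no nullable symbols): S -> i; D -> bg; D -> iS; F -> gb; F -> iS; P -> b; P -> bF; P -> ggg.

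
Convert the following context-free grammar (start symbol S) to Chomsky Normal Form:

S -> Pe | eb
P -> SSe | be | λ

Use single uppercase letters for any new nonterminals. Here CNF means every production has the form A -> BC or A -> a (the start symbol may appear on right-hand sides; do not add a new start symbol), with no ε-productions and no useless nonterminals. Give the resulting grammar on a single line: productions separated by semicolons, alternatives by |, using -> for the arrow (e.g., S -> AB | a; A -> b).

Nullable: {P}; after ε-elimination: S -> e | Pe | eb; P -> be | SSe.
No unit productions to eliminate.
TERM: introduce B -> b, A -> e and substitute in every rule of length ≥2.
BIN: P -> SSA becomes P -> SC, C -> SA.

S -> e | AB | PA; A -> e; B -> b; C -> SA; P -> BA | SC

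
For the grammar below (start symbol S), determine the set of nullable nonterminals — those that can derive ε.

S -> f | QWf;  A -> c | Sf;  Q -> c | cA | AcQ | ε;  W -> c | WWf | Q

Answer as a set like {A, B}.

Directly nullable (have an ε-rule): {Q}.
W is nullable via W -> Q (every symbol on the right is already known nullable).
Not nullable: A, S — each has a terminal in every rule's right-hand side or depends on a non-nullable symbol.

{Q, W}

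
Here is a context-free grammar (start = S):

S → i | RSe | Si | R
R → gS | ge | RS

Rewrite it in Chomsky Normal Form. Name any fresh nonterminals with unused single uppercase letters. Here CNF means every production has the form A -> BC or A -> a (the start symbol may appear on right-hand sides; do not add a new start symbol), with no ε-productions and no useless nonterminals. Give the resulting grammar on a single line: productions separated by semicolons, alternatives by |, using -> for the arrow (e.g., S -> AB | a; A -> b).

No ε-productions.
After unit-elimination: S -> i | RS | Si | gS | ge | RSe; R -> RS | gS | ge.
TERM: introduce B -> e, A -> g, C -> i and substitute in every rule of length ≥2.
BIN: S -> RSB becomes S -> RD, D -> SB.

S -> i | AB | AS | RD | RS | SC; A -> g; B -> e; C -> i; D -> SB; R -> AB | AS | RS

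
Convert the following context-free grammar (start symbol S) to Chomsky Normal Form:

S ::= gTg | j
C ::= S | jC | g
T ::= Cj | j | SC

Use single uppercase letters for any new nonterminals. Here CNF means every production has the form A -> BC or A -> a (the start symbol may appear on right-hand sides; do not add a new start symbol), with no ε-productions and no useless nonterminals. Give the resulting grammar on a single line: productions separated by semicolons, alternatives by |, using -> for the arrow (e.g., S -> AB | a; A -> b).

S -> j | AE; A -> g; B -> j; C -> g | j | AD | BC; D -> TA; E -> TA; T -> j | CB | SC

No ε-productions.
After unit-elimination: S -> j | gTg; C -> g | j | jC | gTg; T -> j | Cj | SC.
TERM: introduce A -> g, B -> j and substitute in every rule of length ≥2.
BIN: C -> ATA becomes C -> AD, D -> TA; S -> ATA becomes S -> AE, E -> TA.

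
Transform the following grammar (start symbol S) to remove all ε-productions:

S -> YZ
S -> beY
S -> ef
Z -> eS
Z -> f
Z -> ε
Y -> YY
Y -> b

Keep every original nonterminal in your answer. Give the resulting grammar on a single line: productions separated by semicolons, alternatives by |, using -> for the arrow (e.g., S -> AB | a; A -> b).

S -> Y | YZ | ef | beY; Y -> b | YY; Z -> f | eS

Nullable set: {Z}.
S -> YZ: Z nullable, giving Y | YZ.
Drop Z -> ε.
Unchanged (no nullable symbols): S -> beY; S -> ef; Y -> YY; Y -> b; Z -> eS; Z -> f.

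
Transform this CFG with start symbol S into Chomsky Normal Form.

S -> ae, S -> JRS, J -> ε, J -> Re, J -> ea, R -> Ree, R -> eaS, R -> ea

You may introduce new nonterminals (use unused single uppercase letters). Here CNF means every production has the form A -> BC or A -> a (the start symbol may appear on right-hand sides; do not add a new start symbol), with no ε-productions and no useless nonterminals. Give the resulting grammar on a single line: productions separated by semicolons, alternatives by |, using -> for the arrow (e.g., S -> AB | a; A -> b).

Nullable: {J}; after ε-elimination: S -> RS | ae | JRS; J -> Re | ea; R -> ea | Ree | eaS.
No unit productions to eliminate.
TERM: introduce B -> a, A -> e and substitute in every rule of length ≥2.
BIN: R -> ABS becomes R -> AC, C -> BS; R -> RAA becomes R -> RD, D -> AA; S -> JRS becomes S -> JE, E -> RS.

S -> BA | JE | RS; A -> e; B -> a; C -> BS; D -> AA; E -> RS; J -> AB | RA; R -> AB | AC | RD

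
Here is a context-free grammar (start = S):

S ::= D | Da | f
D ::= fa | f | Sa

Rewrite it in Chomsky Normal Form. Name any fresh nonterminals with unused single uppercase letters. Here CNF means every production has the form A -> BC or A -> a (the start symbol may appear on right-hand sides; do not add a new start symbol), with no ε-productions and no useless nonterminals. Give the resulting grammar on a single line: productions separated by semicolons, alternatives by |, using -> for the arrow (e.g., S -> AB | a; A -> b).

No ε-productions.
After unit-elimination: S -> f | Da | Sa | fa; D -> f | Sa | fa.
TERM: introduce A -> a, B -> f and substitute in every rule of length ≥2.

S -> f | BA | DA | SA; A -> a; B -> f; D -> f | BA | SA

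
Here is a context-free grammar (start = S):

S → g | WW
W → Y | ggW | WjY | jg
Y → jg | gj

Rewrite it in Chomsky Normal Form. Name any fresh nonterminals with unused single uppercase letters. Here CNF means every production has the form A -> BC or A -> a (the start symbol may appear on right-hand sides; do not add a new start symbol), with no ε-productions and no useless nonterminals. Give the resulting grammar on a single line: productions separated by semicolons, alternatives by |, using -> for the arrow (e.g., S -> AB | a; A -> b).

S -> g | WW; A -> j; B -> g; C -> BW; D -> AY; W -> AB | BA | BC | WD; Y -> AB | BA

No ε-productions.
After unit-elimination: S -> g | WW; W -> gj | jg | WjY | ggW; Y -> gj | jg.
TERM: introduce B -> g, A -> j and substitute in every rule of length ≥2.
BIN: W -> BBW becomes W -> BC, C -> BW; W -> WAY becomes W -> WD, D -> AY.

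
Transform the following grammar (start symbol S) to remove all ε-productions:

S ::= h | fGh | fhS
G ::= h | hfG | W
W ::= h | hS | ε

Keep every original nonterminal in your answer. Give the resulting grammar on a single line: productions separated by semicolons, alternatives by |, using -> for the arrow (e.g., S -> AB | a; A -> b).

S -> h | fh | fGh | fhS; G -> W | h | hf | hfG; W -> h | hS

Nullable set: {G, W}.
S -> fGh: G nullable, giving fGh | fh.
G -> W: W nullable, giving W.
G -> hfG: G nullable, giving hf | hfG.
Drop W -> ε.
Unchanged (no nullable symbols): S -> fhS; S -> h; G -> h; W -> h; W -> hS.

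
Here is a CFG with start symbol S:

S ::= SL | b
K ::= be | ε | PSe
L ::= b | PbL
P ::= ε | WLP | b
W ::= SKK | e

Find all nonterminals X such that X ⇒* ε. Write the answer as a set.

Directly nullable (have an ε-rule): {K, P}.
Not nullable: L, S, W — each has a terminal in every rule's right-hand side or depends on a non-nullable symbol.

{K, P}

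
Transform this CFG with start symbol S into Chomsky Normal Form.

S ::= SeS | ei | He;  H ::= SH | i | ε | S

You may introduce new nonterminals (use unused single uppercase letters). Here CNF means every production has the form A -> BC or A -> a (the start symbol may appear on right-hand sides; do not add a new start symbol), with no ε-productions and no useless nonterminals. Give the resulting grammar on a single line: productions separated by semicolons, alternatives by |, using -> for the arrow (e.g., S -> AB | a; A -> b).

S -> e | AB | HA | SD; A -> e; B -> i; C -> AS; D -> AS; H -> e | i | AB | HA | SC | SH

Nullable: {H}; after ε-elimination: S -> e | He | ei | SeS; H -> S | i | SH.
After unit-elimination: S -> e | He | ei | SeS; H -> e | i | He | SH | ei | SeS.
TERM: introduce A -> e, B -> i and substitute in every rule of length ≥2.
BIN: H -> SAS becomes H -> SC, C -> AS; S -> SAS becomes S -> SD, D -> AS.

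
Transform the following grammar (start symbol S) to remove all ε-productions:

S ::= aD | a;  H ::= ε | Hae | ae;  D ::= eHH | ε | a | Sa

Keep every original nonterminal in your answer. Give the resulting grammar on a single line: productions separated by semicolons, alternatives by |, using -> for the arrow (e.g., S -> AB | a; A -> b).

S -> a | aD; D -> a | e | Sa | eH | eHH; H -> ae | Hae

Nullable set: {D, H}.
S -> aD: D nullable, giving a | aD.
Drop D -> ε.
D -> eHH: H, H nullable, giving e | eH | eHH.
Drop H -> ε.
H -> Hae: H nullable, giving Hae | ae.
Unchanged (no nullable symbols): S -> a; D -> Sa; D -> a; H -> ae.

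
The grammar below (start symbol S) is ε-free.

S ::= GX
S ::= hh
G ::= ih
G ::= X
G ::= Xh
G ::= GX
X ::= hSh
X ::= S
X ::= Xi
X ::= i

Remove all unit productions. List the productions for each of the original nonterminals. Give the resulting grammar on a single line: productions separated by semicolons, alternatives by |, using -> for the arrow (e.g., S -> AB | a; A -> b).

S -> GX | hh; G -> i | GX | Xh | Xi | hh | ih | hSh; X -> i | GX | Xi | hh | hSh

Unit productions: G->X, X->S.
Unit pairs (A ⇒* B via units): (G,S), (G,X), (X,S).
S: inherits non-unit rules of {S} → GX | hh.
G: inherits non-unit rules of {G, S, X} → GX | Xh | Xi | hSh | hh | i | ih.
X: inherits non-unit rules of {S, X} → GX | Xi | hSh | hh | i.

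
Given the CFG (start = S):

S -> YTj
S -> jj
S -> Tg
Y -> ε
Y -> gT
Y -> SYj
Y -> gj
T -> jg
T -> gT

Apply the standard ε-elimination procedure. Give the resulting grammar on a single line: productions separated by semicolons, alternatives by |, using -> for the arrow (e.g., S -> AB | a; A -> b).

Nullable set: {Y}.
S -> YTj: Y nullable, giving Tj | YTj.
Drop Y -> ε.
Y -> SYj: Y nullable, giving SYj | Sj.
Unchanged (no nullable symbols): S -> Tg; S -> jj; T -> gT; T -> jg; Y -> gT; Y -> gj.

S -> Tg | Tj | jj | YTj; T -> gT | jg; Y -> Sj | gT | gj | SYj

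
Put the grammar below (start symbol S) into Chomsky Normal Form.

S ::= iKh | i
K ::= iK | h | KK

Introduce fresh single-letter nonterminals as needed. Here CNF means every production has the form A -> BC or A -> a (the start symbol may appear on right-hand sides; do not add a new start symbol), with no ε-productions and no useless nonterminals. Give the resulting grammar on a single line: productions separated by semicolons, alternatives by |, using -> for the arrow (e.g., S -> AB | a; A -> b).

S -> i | AC; A -> i; B -> h; C -> KB; K -> h | AK | KK

No ε-productions.
No unit productions to eliminate.
TERM: introduce B -> h, A -> i and substitute in every rule of length ≥2.
BIN: S -> AKB becomes S -> AC, C -> KB.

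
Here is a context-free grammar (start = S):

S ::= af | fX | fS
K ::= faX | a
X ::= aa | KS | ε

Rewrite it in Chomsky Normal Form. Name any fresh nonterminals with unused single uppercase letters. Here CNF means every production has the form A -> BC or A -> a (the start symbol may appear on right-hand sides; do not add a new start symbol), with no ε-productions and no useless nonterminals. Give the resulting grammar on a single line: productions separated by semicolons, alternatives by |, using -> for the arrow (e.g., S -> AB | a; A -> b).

Nullable: {X}; after ε-elimination: S -> f | af | fS | fX; K -> a | fa | faX; X -> KS | aa.
No unit productions to eliminate.
TERM: introduce B -> a, A -> f and substitute in every rule of length ≥2.
BIN: K -> ABX becomes K -> AC, C -> BX.

S -> f | AS | AX | BA; A -> f; B -> a; C -> BX; K -> a | AB | AC; X -> BB | KS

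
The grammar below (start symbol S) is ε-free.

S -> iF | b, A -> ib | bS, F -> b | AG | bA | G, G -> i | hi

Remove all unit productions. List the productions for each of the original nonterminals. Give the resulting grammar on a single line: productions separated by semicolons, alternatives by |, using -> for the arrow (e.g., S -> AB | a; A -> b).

Unit productions: F->G.
Unit pairs (A ⇒* B via units): (F,G).
S: inherits non-unit rules of {S} → b | iF.
A: inherits non-unit rules of {A} → bS | ib.
F: inherits non-unit rules of {F, G} → AG | b | bA | hi | i.
G: inherits non-unit rules of {G} → hi | i.

S -> b | iF; A -> bS | ib; F -> b | i | AG | bA | hi; G -> i | hi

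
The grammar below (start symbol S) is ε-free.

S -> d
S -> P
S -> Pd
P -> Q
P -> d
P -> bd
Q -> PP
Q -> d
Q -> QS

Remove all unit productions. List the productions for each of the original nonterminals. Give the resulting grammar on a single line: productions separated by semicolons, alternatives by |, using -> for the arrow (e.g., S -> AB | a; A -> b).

S -> d | PP | Pd | QS | bd; P -> d | PP | QS | bd; Q -> d | PP | QS

Unit productions: P->Q, S->P.
Unit pairs (A ⇒* B via units): (P,Q), (S,P), (S,Q).
S: inherits non-unit rules of {P, Q, S} → PP | Pd | QS | bd | d.
P: inherits non-unit rules of {P, Q} → PP | QS | bd | d.
Q: inherits non-unit rules of {Q} → PP | QS | d.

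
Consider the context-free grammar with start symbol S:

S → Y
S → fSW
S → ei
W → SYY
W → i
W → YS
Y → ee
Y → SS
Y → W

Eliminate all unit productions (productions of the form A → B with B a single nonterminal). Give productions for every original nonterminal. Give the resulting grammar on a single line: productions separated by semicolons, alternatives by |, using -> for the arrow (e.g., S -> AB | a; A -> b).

Unit productions: S->Y, Y->W.
Unit pairs (A ⇒* B via units): (S,W), (S,Y), (Y,W).
S: inherits non-unit rules of {S, W, Y} → SS | SYY | YS | ee | ei | fSW | i.
W: inherits non-unit rules of {W} → SYY | YS | i.
Y: inherits non-unit rules of {W, Y} → SS | SYY | YS | ee | i.

S -> i | SS | YS | ee | ei | SYY | fSW; W -> i | YS | SYY; Y -> i | SS | YS | ee | SYY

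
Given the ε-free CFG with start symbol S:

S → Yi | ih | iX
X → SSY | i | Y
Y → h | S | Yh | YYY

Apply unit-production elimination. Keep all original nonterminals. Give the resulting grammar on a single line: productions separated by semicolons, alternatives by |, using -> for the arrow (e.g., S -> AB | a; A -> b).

S -> Yi | iX | ih; X -> h | i | Yh | Yi | iX | ih | SSY | YYY; Y -> h | Yh | Yi | iX | ih | YYY

Unit productions: X->Y, Y->S.
Unit pairs (A ⇒* B via units): (X,S), (X,Y), (Y,S).
S: inherits non-unit rules of {S} → Yi | iX | ih.
X: inherits non-unit rules of {S, X, Y} → SSY | YYY | Yh | Yi | h | i | iX | ih.
Y: inherits non-unit rules of {S, Y} → YYY | Yh | Yi | h | iX | ih.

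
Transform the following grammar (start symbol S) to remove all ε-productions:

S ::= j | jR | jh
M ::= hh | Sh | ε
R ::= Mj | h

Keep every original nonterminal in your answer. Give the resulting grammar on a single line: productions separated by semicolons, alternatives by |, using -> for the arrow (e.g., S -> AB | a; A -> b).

S -> j | jR | jh; M -> Sh | hh; R -> h | j | Mj

Nullable set: {M}.
Drop M -> ε.
R -> Mj: M nullable, giving Mj | j.
Unchanged (no nullable symbols): S -> j; S -> jR; S -> jh; M -> Sh; M -> hh; R -> h.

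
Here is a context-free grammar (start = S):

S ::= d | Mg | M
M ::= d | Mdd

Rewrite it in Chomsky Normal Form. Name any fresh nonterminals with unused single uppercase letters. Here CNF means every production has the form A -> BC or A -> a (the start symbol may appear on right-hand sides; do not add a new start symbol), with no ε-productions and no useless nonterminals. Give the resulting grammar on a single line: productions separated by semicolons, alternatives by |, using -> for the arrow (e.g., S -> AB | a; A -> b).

S -> d | MB | MD; A -> d; B -> g; C -> AA; D -> AA; M -> d | MC

No ε-productions.
After unit-elimination: S -> d | Mg | Mdd; M -> d | Mdd.
TERM: introduce A -> d, B -> g and substitute in every rule of length ≥2.
BIN: M -> MAA becomes M -> MC, C -> AA; S -> MAA becomes S -> MD, D -> AA.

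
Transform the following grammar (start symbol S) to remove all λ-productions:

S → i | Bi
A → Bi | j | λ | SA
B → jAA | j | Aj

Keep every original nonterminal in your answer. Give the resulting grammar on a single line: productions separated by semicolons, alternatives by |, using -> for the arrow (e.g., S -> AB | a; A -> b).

S -> i | Bi; A -> S | j | Bi | SA; B -> j | Aj | jA | jAA

Nullable set: {A}.
Drop A -> λ.
A -> SA: A nullable, giving S | SA.
B -> Aj: A nullable, giving Aj | j.
B -> jAA: A, A nullable, giving j | jA | jAA.
Unchanged (no nullable symbols): S -> Bi; S -> i; A -> Bi; A -> j; B -> j.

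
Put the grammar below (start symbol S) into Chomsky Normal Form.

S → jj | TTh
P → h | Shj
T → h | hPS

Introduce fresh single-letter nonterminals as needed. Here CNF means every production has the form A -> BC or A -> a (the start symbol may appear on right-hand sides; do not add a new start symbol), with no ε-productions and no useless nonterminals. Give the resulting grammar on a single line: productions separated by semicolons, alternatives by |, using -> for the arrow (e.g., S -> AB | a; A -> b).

No ε-productions.
No unit productions to eliminate.
TERM: introduce A -> h, B -> j and substitute in every rule of length ≥2.
BIN: P -> SAB becomes P -> SC, C -> AB; S -> TTA becomes S -> TD, D -> TA; T -> APS becomes T -> AE, E -> PS.

S -> BB | TD; A -> h; B -> j; C -> AB; D -> TA; E -> PS; P -> h | SC; T -> h | AE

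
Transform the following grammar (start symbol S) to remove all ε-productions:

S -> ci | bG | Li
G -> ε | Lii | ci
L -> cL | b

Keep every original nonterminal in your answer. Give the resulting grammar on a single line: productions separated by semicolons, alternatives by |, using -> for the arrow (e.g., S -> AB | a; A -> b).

Nullable set: {G}.
S -> bG: G nullable, giving b | bG.
Drop G -> ε.
Unchanged (no nullable symbols): S -> Li; S -> ci; G -> Lii; G -> ci; L -> b; L -> cL.

S -> b | Li | bG | ci; G -> ci | Lii; L -> b | cL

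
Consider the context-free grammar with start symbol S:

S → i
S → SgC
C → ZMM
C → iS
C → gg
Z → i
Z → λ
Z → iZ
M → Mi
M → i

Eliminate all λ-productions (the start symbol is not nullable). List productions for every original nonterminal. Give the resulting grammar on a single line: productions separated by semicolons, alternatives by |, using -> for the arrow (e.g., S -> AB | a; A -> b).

Nullable set: {Z}.
C -> ZMM: Z nullable, giving MM | ZMM.
Drop Z -> λ.
Z -> iZ: Z nullable, giving i | iZ.
Unchanged (no nullable symbols): S -> SgC; S -> i; C -> gg; C -> iS; M -> Mi; M -> i; Z -> i.

S -> i | SgC; C -> MM | gg | iS | ZMM; M -> i | Mi; Z -> i | iZ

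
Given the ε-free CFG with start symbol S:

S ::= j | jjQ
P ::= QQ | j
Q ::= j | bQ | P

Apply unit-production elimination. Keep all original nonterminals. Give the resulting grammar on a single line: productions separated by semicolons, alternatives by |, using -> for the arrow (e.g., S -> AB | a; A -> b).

Unit productions: Q->P.
Unit pairs (A ⇒* B via units): (Q,P).
S: inherits non-unit rules of {S} → j | jjQ.
P: inherits non-unit rules of {P} → QQ | j.
Q: inherits non-unit rules of {P, Q} → QQ | bQ | j.

S -> j | jjQ; P -> j | QQ; Q -> j | QQ | bQ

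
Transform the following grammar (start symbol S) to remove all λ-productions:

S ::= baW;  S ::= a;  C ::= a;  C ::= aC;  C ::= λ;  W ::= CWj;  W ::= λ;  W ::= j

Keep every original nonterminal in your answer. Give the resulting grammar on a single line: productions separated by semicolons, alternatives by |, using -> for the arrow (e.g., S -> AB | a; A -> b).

Nullable set: {C, W}.
S -> baW: W nullable, giving ba | baW.
Drop C -> λ.
C -> aC: C nullable, giving a | aC.
Drop W -> λ.
W -> CWj: C, W nullable, giving CWj | Cj | Wj | j.
Unchanged (no nullable symbols): S -> a; C -> a; W -> j.

S -> a | ba | baW; C -> a | aC; W -> j | Cj | Wj | CWj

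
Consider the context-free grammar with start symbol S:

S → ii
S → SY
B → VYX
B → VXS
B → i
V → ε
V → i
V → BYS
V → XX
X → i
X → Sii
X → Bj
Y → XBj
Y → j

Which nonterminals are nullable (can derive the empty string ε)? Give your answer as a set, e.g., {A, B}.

{V}

Directly nullable (have an ε-rule): {V}.
Not nullable: B, S, X, Y — each has a terminal in every rule's right-hand side or depends on a non-nullable symbol.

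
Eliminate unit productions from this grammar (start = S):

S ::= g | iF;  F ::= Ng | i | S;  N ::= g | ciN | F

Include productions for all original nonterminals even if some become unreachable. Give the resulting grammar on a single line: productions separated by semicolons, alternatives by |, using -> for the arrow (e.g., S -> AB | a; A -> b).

Unit productions: F->S, N->F.
Unit pairs (A ⇒* B via units): (F,S), (N,F), (N,S).
S: inherits non-unit rules of {S} → g | iF.
F: inherits non-unit rules of {F, S} → Ng | g | i | iF.
N: inherits non-unit rules of {F, N, S} → Ng | ciN | g | i | iF.

S -> g | iF; F -> g | i | Ng | iF; N -> g | i | Ng | iF | ciN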